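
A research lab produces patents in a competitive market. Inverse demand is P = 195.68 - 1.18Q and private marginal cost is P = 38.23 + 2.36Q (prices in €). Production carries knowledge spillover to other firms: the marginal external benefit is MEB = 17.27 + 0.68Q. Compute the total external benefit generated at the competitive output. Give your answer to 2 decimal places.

€1440.73

Market equilibrium (private): 38.23 + 2.36Q = 195.68 - 1.18Q → Q_m = 44.4774.
Total external benefit = ∫₀^{Q_m} (17.27 + 0.68Q) dQ = 17.27×44.4774 + ½×0.68×44.4774² = 1440.7260.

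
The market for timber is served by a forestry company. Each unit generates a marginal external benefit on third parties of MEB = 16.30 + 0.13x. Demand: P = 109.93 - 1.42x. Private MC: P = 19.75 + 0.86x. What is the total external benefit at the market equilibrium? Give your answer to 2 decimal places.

746.39

Market equilibrium (private): 19.75 + 0.86x = 109.93 - 1.42x → x_m = 39.5526.
Total external benefit = ∫₀^{x_m} (16.30 + 0.13x) dx = 16.30×39.5526 + ½×0.13×39.5526² = 746.3939.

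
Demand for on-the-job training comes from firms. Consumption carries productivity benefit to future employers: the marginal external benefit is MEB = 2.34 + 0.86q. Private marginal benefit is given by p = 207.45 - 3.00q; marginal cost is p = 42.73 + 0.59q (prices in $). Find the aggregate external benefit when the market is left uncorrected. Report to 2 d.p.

Market equilibrium (private): 42.73 + 0.59q = 207.45 - 3.00q → q_m = 45.8830.
Total external benefit = ∫₀^{q_m} (2.34 + 0.86q) dq = 2.34×45.8830 + ½×0.86×45.8830² = 1012.6236.

$1012.62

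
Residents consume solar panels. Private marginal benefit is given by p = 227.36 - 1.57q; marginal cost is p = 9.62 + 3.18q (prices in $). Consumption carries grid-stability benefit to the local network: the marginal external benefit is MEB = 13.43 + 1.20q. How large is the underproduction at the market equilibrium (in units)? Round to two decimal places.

19.28 units

Market equilibrium (private): 9.62 + 3.18q = 227.36 - 1.57q → q_m = 45.8400.
Social marginal benefit = demand + MEB = 240.79 - 0.37q.
Set SMB = MC: 240.79 - 0.37q = 9.62 + 3.18q → q* = 65.1183.
Gap = |45.8400 − 65.1183| = 19.2783.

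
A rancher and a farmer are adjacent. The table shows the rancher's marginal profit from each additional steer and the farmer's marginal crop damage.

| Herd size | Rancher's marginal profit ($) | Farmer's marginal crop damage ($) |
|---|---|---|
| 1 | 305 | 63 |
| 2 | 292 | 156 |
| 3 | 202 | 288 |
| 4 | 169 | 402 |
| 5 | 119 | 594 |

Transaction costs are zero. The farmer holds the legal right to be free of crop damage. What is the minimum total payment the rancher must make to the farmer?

Efficient level: marginal profit ≥ marginal crop damage through level 2, so k* = 2.
With the farmer holding the right, the rancher must at least compensate total damage at k*: 63 + 156 = 219.

$219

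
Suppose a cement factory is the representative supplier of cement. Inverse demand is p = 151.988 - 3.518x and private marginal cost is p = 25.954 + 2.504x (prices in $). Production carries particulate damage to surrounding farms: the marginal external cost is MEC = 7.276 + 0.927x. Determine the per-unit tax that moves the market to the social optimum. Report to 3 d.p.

tax = $23.118 per unit

Social marginal cost = private MC + MEC = 33.230 + 3.431x.
Set SMC = demand: 33.230 + 3.431x = 151.988 - 3.518x → x* = 17.0899.
The Pigouvian tax equals MEC at x*: 7.276 + 0.927×17.0899 = 23.1183.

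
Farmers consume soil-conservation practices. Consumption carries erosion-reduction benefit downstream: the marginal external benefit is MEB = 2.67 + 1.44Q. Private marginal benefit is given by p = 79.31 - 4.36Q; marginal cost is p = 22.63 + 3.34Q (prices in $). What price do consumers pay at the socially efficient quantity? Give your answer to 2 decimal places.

Social marginal benefit = demand + MEB = 81.98 - 2.92Q.
Set SMB = MC: 81.98 - 2.92Q = 22.63 + 3.34Q → Q* = 9.4808.
Consumer price on the demand curve at Q*: 79.31 − 4.36×9.4808 = 37.9737.

P = $37.97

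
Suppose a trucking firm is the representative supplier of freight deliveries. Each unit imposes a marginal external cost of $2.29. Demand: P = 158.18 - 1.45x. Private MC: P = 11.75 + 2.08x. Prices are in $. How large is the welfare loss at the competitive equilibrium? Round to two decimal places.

Market equilibrium (private): 11.75 + 2.08x = 158.18 - 1.45x → x_m = 41.4816.
Social marginal cost = private MC + MEC = 14.04 + 2.08x.
Set SMC = demand: 14.04 + 2.08x = 158.18 - 1.45x → x* = 40.8329.
Height of the DWL triangle at x_m is SMC(x_m) − demand(x_m) = MEC(x_m) = 2.2900.
DWL = ½ × 0.6487 × 2.2900 = 0.7428.

DWL = $0.74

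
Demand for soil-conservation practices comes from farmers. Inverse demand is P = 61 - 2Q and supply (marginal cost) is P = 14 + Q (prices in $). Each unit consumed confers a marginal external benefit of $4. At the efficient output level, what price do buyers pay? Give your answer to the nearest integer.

P = $27

Social marginal benefit = demand + MEB = 65 - 2Q.
Set SMB = MC: 65 - 2Q = 14 + Q → Q* = 17.0000.
Consumer price on the demand curve at Q*: 61 − 2×17.0000 = 27.0000.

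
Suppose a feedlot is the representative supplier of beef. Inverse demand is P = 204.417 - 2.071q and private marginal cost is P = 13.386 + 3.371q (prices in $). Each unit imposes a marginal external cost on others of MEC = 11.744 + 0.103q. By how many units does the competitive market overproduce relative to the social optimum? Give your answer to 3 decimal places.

2.770 units

Market equilibrium (private): 13.386 + 3.371q = 204.417 - 2.071q → q_m = 35.1031.
Social marginal cost = private MC + MEC = 25.130 + 3.474q.
Set SMC = demand: 25.130 + 3.474q = 204.417 - 2.071q → q* = 32.3331.
Gap = |35.1031 − 32.3331| = 2.7700.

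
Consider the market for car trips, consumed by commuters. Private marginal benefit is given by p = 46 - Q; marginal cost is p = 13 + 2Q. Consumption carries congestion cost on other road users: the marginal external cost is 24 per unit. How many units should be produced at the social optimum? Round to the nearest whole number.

Q* = 3

Social marginal benefit = demand − MEC = 22 - Q.
Set SMB = MC: 22 - Q = 13 + 2Q → Q* = 3.0000.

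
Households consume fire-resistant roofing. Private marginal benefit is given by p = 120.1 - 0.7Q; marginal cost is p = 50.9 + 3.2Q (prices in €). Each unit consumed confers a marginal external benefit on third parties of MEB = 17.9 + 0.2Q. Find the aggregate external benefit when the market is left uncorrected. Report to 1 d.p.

€349.1

Market equilibrium (private): 50.9 + 3.2Q = 120.1 - 0.7Q → Q_m = 17.7436.
Total external benefit = ∫₀^{Q_m} (17.9 + 0.2Q) dQ = 17.9×17.7436 + ½×0.2×17.7436² = 349.0940.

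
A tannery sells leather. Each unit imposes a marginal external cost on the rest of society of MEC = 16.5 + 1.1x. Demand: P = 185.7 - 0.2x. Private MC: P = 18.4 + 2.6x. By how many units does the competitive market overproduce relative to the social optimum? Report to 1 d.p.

Market equilibrium (private): 18.4 + 2.6x = 185.7 - 0.2x → x_m = 59.7500.
Social marginal cost = private MC + MEC = 34.9 + 3.7x.
Set SMC = demand: 34.9 + 3.7x = 185.7 - 0.2x → x* = 38.6667.
Gap = |59.7500 − 38.6667| = 21.0833.

21.1 units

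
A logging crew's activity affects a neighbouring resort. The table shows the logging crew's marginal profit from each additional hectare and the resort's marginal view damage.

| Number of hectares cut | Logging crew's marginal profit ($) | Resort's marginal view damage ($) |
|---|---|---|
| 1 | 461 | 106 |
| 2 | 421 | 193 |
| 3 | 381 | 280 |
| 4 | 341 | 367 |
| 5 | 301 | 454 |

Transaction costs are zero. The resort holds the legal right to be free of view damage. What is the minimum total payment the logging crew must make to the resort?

$579

Efficient level: marginal profit ≥ marginal view damage through level 3, so k* = 3.
With the resort holding the right, the logging crew must at least compensate total damage at k*: 106 + 193 + 280 = 579.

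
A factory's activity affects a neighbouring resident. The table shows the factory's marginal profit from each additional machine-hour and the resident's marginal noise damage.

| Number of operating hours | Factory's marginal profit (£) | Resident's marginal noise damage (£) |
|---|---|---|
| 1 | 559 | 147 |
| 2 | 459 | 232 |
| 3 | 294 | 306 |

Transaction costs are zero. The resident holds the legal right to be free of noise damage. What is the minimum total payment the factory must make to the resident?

£379

Efficient level: marginal profit ≥ marginal noise damage through level 2, so k* = 2.
With the resident holding the right, the factory must at least compensate total damage at k*: 147 + 232 = 379.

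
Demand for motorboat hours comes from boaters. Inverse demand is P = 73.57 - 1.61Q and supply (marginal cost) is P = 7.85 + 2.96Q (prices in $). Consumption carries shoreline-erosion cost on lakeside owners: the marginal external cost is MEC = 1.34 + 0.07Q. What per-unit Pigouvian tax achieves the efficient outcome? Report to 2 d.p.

tax = $2.31 per unit

Social marginal benefit = demand − MEC = 72.23 - 1.68Q.
Set SMB = MC: 72.23 - 1.68Q = 7.85 + 2.96Q → Q* = 13.8750.
The Pigouvian tax equals MEC at Q*: 1.34 + 0.07×13.8750 = 2.3113.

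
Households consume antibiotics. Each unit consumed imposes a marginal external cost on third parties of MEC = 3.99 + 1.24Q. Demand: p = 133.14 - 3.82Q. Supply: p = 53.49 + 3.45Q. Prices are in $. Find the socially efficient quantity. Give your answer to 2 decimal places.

Social marginal benefit = demand − MEC = 129.15 - 5.06Q.
Set SMB = MC: 129.15 - 5.06Q = 53.49 + 3.45Q → Q* = 8.8907.

Q* = 8.89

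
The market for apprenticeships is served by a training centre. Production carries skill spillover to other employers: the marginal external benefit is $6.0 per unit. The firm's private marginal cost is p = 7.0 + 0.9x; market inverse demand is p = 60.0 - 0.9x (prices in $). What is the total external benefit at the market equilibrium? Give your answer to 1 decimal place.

Market equilibrium (private): 7.0 + 0.9x = 60.0 - 0.9x → x_m = 29.4444.
Total external benefit = MEB × x_m = 6.0 × 29.4444 = 176.6664.

$176.7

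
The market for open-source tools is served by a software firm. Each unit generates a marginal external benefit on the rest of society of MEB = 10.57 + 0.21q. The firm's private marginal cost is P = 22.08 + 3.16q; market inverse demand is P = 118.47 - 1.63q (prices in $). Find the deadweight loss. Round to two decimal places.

Market equilibrium (private): 22.08 + 3.16q = 118.47 - 1.63q → q_m = 20.1232.
Social marginal cost = private MC − MEB = 11.51 + 2.95q.
Set SMC = demand: 11.51 + 2.95q = 118.47 - 1.63q → q* = 23.3537.
Height of the DWL triangle at q_m is demand(q_m) − SMC(q_m) = MEB(q_m) = 14.7959.
DWL = ½ × 3.2305 × 14.7959 = 23.8991.

DWL = $23.90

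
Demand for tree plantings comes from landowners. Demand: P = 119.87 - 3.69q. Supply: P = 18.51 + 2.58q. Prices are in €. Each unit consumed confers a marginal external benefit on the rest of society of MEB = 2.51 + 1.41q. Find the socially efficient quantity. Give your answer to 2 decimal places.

q* = 21.37

Social marginal benefit = demand + MEB = 122.38 - 2.28q.
Set SMB = MC: 122.38 - 2.28q = 18.51 + 2.58q → q* = 21.3724.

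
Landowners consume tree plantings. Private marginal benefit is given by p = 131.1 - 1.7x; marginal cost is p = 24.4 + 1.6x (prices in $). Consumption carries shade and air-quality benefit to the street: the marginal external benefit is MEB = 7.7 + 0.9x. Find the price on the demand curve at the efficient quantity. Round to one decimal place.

P = $50.1

Social marginal benefit = demand + MEB = 138.8 - 0.8x.
Set SMB = MC: 138.8 - 0.8x = 24.4 + 1.6x → x* = 47.6667.
Consumer price on the demand curve at x*: 131.1 − 1.7×47.6667 = 50.0666.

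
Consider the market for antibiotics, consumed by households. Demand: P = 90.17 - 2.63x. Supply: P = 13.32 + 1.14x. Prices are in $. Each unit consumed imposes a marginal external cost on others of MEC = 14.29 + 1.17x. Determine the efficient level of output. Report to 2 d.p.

Social marginal benefit = demand − MEC = 75.88 - 3.80x.
Set SMB = MC: 75.88 - 3.80x = 13.32 + 1.14x → x* = 12.6640.

x* = 12.66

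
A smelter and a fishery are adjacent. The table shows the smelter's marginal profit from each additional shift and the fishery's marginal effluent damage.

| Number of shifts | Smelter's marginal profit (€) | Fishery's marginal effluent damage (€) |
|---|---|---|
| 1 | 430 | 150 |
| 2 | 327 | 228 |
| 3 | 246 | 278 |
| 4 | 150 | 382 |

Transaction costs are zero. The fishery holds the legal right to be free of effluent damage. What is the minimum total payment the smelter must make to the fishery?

€378

Efficient level: marginal profit ≥ marginal effluent damage through level 2, so k* = 2.
With the fishery holding the right, the smelter must at least compensate total damage at k*: 150 + 228 = 378.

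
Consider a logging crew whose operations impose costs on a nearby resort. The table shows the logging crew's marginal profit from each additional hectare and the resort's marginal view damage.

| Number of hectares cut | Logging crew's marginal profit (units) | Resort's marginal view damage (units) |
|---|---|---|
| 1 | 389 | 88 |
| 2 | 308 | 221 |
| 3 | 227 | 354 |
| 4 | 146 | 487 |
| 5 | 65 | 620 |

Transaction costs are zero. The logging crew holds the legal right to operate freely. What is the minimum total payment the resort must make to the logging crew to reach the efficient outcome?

438

Left alone the logging crew would choose level 5 (marginal profit stays positive).
Efficient level: k* = 2 (marginal profit ≥ marginal view damage through 2).
The resort must at least cover the logging crew's forgone profit from cutting 5→2: 227 + 146 + 65 = 438.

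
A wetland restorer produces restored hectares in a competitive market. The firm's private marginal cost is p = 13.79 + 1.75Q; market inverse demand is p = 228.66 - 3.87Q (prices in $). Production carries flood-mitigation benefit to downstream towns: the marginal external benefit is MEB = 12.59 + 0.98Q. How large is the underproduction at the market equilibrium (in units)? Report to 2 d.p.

10.79 units

Market equilibrium (private): 13.79 + 1.75Q = 228.66 - 3.87Q → Q_m = 38.2331.
Social marginal cost = private MC − MEB = 1.20 + 0.77Q.
Set SMC = demand: 1.20 + 0.77Q = 228.66 - 3.87Q → Q* = 49.0216.
Gap = |38.2331 − 49.0216| = 10.7885.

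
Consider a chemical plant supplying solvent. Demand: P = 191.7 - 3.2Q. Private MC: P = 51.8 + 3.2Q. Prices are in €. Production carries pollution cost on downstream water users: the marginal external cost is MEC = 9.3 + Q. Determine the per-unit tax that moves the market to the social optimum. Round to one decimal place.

Social marginal cost = private MC + MEC = 61.1 + 4.2Q.
Set SMC = demand: 61.1 + 4.2Q = 191.7 - 3.2Q → Q* = 17.6486.
The Pigouvian tax equals MEC at Q*: 9.3 + 1.0×17.6486 = 26.9486.

tax = €26.9 per unit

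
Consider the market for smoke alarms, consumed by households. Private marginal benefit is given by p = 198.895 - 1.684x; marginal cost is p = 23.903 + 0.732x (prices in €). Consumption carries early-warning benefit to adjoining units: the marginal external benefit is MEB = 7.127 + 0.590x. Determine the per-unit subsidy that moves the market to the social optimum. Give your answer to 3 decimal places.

subsidy = €65.972 per unit

Social marginal benefit = demand + MEB = 206.022 - 1.094x.
Set SMB = MC: 206.022 - 1.094x = 23.903 + 0.732x → x* = 99.7366.
The Pigouvian subsidy equals MEB at x*: 7.127 + 0.590×99.7366 = 65.9716.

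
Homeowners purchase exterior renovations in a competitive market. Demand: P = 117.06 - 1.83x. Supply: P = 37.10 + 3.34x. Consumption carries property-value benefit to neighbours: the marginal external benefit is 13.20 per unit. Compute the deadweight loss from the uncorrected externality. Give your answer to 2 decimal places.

DWL = 16.85

Market equilibrium (private): 37.10 + 3.34x = 117.06 - 1.83x → x_m = 15.4662.
Social marginal benefit = demand + MEB = 130.26 - 1.83x.
Set SMB = MC: 130.26 - 1.83x = 37.10 + 3.34x → x* = 18.0193.
Height of the DWL triangle at x_m is SMB(x_m) − MC(x_m) = MEB(x_m) = 13.2000.
DWL = ½ × 2.5531 × 13.2000 = 16.8505.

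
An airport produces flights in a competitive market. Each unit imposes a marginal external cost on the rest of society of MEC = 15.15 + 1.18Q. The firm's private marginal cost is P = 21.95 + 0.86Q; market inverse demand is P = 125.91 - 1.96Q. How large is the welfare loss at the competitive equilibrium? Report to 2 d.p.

DWL = 429.99

Market equilibrium (private): 21.95 + 0.86Q = 125.91 - 1.96Q → Q_m = 36.8652.
Social marginal cost = private MC + MEC = 37.10 + 2.04Q.
Set SMC = demand: 37.10 + 2.04Q = 125.91 - 1.96Q → Q* = 22.2025.
The welfare-loss triangle has base |Q_m − Q*| and height MEC(Q_m) (the vertical gap between SMC and demand is zero at Q* and MEC at Q_m).
DWL = ½ × 14.6627 × 58.6510 = 429.9910.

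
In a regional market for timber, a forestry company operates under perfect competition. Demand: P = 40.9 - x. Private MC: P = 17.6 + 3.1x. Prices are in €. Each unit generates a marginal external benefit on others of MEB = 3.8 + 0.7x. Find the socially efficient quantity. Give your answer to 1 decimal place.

Social marginal cost = private MC − MEB = 13.8 + 2.4x.
Set SMC = demand: 13.8 + 2.4x = 40.9 - x → x* = 7.9706.

x* = 8.0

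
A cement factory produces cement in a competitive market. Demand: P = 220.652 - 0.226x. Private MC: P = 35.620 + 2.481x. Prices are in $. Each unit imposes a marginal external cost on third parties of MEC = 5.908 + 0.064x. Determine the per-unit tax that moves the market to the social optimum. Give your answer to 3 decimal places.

Social marginal cost = private MC + MEC = 41.528 + 2.545x.
Set SMC = demand: 41.528 + 2.545x = 220.652 - 0.226x → x* = 64.6424.
The Pigouvian tax equals MEC at x*: 5.908 + 0.064×64.6424 = 10.0451.

tax = $10.045 per unit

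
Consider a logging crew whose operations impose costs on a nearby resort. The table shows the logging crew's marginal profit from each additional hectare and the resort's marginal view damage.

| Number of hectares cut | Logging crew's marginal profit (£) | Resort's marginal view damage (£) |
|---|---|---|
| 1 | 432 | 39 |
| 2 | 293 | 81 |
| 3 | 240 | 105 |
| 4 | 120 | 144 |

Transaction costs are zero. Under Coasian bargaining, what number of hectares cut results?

3

Bargaining reaches the level where marginal profit last exceeds marginal view damage.
That holds through level 3 (240 ≥ 105) but not at 4 (120 < 144).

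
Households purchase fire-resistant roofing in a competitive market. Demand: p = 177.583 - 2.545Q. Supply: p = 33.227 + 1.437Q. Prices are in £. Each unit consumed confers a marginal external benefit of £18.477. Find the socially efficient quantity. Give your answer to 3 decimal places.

Social marginal benefit = demand + MEB = 196.060 - 2.545Q.
Set SMB = MC: 196.060 - 2.545Q = 33.227 + 1.437Q → Q* = 40.8923.

Q* = 40.892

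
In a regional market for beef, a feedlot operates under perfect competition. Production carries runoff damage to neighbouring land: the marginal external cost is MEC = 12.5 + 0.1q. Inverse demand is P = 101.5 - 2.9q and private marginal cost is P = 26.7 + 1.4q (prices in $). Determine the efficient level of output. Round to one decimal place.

Social marginal cost = private MC + MEC = 39.2 + 1.5q.
Set SMC = demand: 39.2 + 1.5q = 101.5 - 2.9q → q* = 14.1591.

q* = 14.2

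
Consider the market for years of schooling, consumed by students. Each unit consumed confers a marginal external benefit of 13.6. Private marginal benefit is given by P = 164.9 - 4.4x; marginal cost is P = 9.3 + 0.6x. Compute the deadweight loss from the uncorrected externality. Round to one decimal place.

Market equilibrium (private): 9.3 + 0.6x = 164.9 - 4.4x → x_m = 31.1200.
Social marginal benefit = demand + MEB = 178.5 - 4.4x.
Set SMB = MC: 178.5 - 4.4x = 9.3 + 0.6x → x* = 33.8400.
Between x* and x_m the wedge SMB − MC runs linearly from 0 to MEB(x_m), so the loss is a triangle.
DWL = ½ × 2.7200 × 13.6000 = 18.4960.

DWL = 18.5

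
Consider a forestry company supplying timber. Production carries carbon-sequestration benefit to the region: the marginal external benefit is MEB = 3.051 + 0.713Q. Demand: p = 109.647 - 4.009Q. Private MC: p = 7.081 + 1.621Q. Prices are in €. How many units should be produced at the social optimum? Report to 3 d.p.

Social marginal cost = private MC − MEB = 4.030 + 0.908Q.
Set SMC = demand: 4.030 + 0.908Q = 109.647 - 4.009Q → Q* = 21.4800.

Q* = 21.480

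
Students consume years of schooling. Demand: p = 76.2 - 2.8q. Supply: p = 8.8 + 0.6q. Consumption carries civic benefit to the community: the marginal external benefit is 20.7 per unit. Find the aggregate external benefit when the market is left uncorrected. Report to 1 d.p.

Market equilibrium (private): 8.8 + 0.6q = 76.2 - 2.8q → q_m = 19.8235.
Total external benefit = MEB × q_m = 20.7 × 19.8235 = 410.3465.

410.3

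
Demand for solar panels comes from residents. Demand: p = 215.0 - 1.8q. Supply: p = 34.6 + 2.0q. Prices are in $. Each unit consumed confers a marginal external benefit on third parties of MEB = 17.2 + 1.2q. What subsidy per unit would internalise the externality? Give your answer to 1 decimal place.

subsidy = $108.4 per unit

Social marginal benefit = demand + MEB = 232.2 - 0.6q.
Set SMB = MC: 232.2 - 0.6q = 34.6 + 2.0q → q* = 76.0000.
The Pigouvian subsidy equals MEB at q*: 17.2 + 1.2×76.0000 = 108.4000.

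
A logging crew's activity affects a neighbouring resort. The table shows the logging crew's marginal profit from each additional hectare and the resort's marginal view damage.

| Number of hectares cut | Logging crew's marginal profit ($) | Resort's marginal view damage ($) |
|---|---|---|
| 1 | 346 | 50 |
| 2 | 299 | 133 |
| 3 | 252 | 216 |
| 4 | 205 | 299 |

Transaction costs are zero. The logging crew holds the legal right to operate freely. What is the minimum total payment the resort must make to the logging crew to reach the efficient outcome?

Left alone the logging crew would choose level 4 (marginal profit stays positive).
Efficient level: k* = 3 (marginal profit ≥ marginal view damage through 3).
The resort must at least cover the logging crew's forgone profit from cutting 4→3: 205 = 205.

$205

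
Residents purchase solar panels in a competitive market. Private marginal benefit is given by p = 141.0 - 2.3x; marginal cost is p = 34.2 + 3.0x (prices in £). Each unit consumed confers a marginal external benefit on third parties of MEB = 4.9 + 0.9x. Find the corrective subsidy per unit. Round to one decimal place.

subsidy = £27.7 per unit

Social marginal benefit = demand + MEB = 145.9 - 1.4x.
Set SMB = MC: 145.9 - 1.4x = 34.2 + 3.0x → x* = 25.3864.
The Pigouvian subsidy equals MEB at x*: 4.9 + 0.9×25.3864 = 27.7478.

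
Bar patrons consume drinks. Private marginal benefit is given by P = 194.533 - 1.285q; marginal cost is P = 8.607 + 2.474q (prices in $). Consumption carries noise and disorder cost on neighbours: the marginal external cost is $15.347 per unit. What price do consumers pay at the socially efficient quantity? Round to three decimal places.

Social marginal benefit = demand − MEC = 179.186 - 1.285q.
Set SMB = MC: 179.186 - 1.285q = 8.607 + 2.474q → q* = 45.3788.
Consumer price on the demand curve at q*: 194.533 − 1.285×45.3788 = 136.2212.

P = $136.221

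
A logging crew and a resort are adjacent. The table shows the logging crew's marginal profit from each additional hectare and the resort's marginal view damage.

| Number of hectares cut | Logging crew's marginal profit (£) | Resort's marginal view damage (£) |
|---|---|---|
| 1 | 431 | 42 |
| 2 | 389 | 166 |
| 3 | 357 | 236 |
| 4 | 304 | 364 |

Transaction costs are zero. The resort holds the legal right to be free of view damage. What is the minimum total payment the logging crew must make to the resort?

£444

Efficient level: marginal profit ≥ marginal view damage through level 3, so k* = 3.
With the resort holding the right, the logging crew must at least compensate total damage at k*: 42 + 166 + 236 = 444.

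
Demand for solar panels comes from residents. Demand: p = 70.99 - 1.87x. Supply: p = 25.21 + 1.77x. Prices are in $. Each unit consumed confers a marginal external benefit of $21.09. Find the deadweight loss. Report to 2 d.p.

Market equilibrium (private): 25.21 + 1.77x = 70.99 - 1.87x → x_m = 12.5769.
Social marginal benefit = demand + MEB = 92.08 - 1.87x.
Set SMB = MC: 92.08 - 1.87x = 25.21 + 1.77x → x* = 18.3709.
Height of the DWL triangle at x_m is SMB(x_m) − MC(x_m) = MEB(x_m) = 21.0900.
DWL = ½ × 5.7940 × 21.0900 = 61.0977.

DWL = $61.10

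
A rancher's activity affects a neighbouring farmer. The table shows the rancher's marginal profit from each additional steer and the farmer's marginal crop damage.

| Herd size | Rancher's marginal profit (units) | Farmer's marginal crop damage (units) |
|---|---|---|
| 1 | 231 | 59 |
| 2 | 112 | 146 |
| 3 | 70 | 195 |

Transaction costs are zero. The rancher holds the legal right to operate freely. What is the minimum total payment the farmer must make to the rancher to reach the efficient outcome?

Left alone the rancher would choose level 3 (marginal profit stays positive).
Efficient level: k* = 1 (marginal profit ≥ marginal crop damage through 1).
The farmer must at least cover the rancher's forgone profit from cutting 3→1: 112 + 70 = 182.

182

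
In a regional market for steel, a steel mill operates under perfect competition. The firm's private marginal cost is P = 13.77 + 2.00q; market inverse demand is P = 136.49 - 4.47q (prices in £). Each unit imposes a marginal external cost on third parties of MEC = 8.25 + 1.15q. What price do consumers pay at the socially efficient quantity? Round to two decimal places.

Social marginal cost = private MC + MEC = 22.02 + 3.15q.
Set SMC = demand: 22.02 + 3.15q = 136.49 - 4.47q → q* = 15.0223.
Consumer price on the demand curve at q*: 136.49 − 4.47×15.0223 = 69.3403.

P = £69.34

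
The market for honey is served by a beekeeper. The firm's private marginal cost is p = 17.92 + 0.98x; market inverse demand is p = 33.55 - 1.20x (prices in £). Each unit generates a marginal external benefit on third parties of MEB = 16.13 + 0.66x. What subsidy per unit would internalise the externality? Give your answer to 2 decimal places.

subsidy = £29.92 per unit

Social marginal cost = private MC − MEB = 1.79 + 0.32x.
Set SMC = demand: 1.79 + 0.32x = 33.55 - 1.20x → x* = 20.8947.
The Pigouvian subsidy equals MEB at x*: 16.13 + 0.66×20.8947 = 29.9205.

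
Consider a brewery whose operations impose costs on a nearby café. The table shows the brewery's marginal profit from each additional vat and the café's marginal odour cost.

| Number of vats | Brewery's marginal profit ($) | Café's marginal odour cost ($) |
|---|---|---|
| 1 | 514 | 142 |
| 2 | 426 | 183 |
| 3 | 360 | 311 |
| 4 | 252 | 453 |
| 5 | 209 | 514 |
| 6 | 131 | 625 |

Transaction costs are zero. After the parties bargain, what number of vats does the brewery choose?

3

Bargaining reaches the level where marginal profit last exceeds marginal odour cost.
That holds through level 3 (360 ≥ 311) but not at 4 (252 < 453).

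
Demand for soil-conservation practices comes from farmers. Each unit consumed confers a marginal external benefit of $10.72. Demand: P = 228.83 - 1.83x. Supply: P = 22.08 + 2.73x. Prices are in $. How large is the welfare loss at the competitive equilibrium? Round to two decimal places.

DWL = $12.60

Market equilibrium (private): 22.08 + 2.73x = 228.83 - 1.83x → x_m = 45.3399.
Social marginal benefit = demand + MEB = 239.55 - 1.83x.
Set SMB = MC: 239.55 - 1.83x = 22.08 + 2.73x → x* = 47.6908.
The loss is the area between SMB and MC from x* to x_m; with linear curves that's a triangle of height MEB(x_m).
DWL = ½ × 2.3509 × 10.7200 = 12.6008.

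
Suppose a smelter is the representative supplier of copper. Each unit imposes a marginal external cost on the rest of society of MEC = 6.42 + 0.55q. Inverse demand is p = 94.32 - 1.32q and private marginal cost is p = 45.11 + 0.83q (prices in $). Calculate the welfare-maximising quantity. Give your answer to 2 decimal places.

Social marginal cost = private MC + MEC = 51.53 + 1.38q.
Set SMC = demand: 51.53 + 1.38q = 94.32 - 1.32q → q* = 15.8481.

q* = 15.85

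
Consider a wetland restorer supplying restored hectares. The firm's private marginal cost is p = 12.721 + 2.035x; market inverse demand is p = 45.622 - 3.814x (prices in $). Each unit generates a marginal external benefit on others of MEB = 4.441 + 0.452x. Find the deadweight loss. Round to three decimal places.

Market equilibrium (private): 12.721 + 2.035x = 45.622 - 3.814x → x_m = 5.6251.
Social marginal cost = private MC − MEB = 8.280 + 1.583x.
Set SMC = demand: 8.280 + 1.583x = 45.622 - 3.814x → x* = 6.9190.
The loss is the area between SMC and demand from x* to x_m; with linear curves that's a triangle of height MEB(x_m).
DWL = ½ × 1.2939 × 6.9835 = 4.5180.

DWL = $4.518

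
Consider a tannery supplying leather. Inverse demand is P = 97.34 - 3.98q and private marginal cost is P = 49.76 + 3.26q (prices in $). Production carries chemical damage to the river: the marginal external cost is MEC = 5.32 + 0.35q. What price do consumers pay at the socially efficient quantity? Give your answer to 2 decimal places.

P = $75.18

Social marginal cost = private MC + MEC = 55.08 + 3.61q.
Set SMC = demand: 55.08 + 3.61q = 97.34 - 3.98q → q* = 5.5679.
Consumer price on the demand curve at q*: 97.34 − 3.98×5.5679 = 75.1798.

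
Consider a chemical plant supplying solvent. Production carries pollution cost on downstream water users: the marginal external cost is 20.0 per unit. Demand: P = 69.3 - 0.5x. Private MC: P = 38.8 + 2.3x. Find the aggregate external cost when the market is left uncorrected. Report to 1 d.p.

217.9

Market equilibrium (private): 38.8 + 2.3x = 69.3 - 0.5x → x_m = 10.8929.
Total external cost = MEC × x_m = 20.0 × 10.8929 = 217.8580.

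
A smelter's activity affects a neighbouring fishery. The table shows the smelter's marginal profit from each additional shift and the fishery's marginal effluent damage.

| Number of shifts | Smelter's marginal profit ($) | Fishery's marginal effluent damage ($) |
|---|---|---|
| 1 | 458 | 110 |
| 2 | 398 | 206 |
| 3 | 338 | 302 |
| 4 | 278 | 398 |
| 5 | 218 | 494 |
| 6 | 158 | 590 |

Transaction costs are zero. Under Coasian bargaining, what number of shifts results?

Bargaining reaches the level where marginal profit last exceeds marginal effluent damage.
That holds through level 3 (338 ≥ 302) but not at 4 (278 < 398).

3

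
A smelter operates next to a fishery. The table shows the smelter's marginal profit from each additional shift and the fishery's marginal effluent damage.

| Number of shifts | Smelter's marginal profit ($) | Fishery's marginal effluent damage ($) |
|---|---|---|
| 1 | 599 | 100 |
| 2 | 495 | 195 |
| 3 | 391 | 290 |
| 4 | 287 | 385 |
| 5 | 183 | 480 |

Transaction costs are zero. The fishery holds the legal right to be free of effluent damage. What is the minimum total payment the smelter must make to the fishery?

Efficient level: marginal profit ≥ marginal effluent damage through level 3, so k* = 3.
With the fishery holding the right, the smelter must at least compensate total damage at k*: 100 + 195 + 290 = 585.

$585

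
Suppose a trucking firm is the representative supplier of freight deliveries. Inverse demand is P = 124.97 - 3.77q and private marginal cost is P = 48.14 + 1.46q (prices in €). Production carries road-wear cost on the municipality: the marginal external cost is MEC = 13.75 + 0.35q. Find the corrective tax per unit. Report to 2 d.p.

Social marginal cost = private MC + MEC = 61.89 + 1.81q.
Set SMC = demand: 61.89 + 1.81q = 124.97 - 3.77q → q* = 11.3047.
The Pigouvian tax equals MEC at q*: 13.75 + 0.35×11.3047 = 17.7066.

tax = €17.71 per unit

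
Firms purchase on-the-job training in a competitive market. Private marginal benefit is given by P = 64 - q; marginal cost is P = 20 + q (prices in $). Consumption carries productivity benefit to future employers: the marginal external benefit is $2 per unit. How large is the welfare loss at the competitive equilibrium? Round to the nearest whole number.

DWL = $1

Market equilibrium (private): 20 + q = 64 - q → q_m = 22.0000.
Social marginal benefit = demand + MEB = 66 - q.
Set SMB = MC: 66 - q = 20 + q → q* = 23.0000.
Height of the DWL triangle at q_m is SMB(q_m) − MC(q_m) = MEB(q_m) = 2.0000.
DWL = ½ × 1.0000 × 2.0000 = 1.0000.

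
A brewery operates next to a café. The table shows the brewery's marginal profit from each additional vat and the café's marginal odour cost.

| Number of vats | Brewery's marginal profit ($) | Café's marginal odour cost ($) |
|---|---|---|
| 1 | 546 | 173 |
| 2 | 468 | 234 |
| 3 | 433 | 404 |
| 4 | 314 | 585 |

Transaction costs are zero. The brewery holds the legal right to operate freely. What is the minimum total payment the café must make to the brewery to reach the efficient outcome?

Left alone the brewery would choose level 4 (marginal profit stays positive).
Efficient level: k* = 3 (marginal profit ≥ marginal odour cost through 3).
The café must at least cover the brewery's forgone profit from cutting 4→3: 314 = 314.

$314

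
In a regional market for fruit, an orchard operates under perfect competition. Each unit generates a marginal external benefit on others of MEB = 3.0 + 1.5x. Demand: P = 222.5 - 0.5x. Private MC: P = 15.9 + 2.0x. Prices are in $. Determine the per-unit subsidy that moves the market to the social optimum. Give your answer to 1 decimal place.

subsidy = $317.4 per unit

Social marginal cost = private MC − MEB = 12.9 + 0.5x.
Set SMC = demand: 12.9 + 0.5x = 222.5 - 0.5x → x* = 209.6000.
The Pigouvian subsidy equals MEB at x*: 3.0 + 1.5×209.6000 = 317.4000.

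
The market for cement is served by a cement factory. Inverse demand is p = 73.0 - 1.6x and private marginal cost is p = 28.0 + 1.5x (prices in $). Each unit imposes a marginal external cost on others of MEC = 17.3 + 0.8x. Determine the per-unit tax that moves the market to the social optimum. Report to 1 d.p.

Social marginal cost = private MC + MEC = 45.3 + 2.3x.
Set SMC = demand: 45.3 + 2.3x = 73.0 - 1.6x → x* = 7.1026.
The Pigouvian tax equals MEC at x*: 17.3 + 0.8×7.1026 = 22.9821.

tax = $23.0 per unit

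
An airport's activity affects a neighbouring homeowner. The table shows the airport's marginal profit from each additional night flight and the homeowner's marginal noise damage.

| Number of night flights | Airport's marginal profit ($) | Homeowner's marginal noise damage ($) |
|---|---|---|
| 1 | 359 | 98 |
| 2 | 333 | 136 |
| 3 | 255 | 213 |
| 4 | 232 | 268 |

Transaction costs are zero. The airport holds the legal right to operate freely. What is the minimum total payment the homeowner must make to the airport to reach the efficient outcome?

Left alone the airport would choose level 4 (marginal profit stays positive).
Efficient level: k* = 3 (marginal profit ≥ marginal noise damage through 3).
The homeowner must at least cover the airport's forgone profit from cutting 4→3: 232 = 232.

$232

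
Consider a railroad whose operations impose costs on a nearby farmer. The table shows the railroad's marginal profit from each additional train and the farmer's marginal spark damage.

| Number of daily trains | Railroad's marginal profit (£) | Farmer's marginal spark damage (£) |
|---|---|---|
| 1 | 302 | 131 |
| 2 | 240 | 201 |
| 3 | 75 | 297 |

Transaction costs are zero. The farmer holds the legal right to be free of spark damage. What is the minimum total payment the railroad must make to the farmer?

Efficient level: marginal profit ≥ marginal spark damage through level 2, so k* = 2.
With the farmer holding the right, the railroad must at least compensate total damage at k*: 131 + 201 = 332.

£332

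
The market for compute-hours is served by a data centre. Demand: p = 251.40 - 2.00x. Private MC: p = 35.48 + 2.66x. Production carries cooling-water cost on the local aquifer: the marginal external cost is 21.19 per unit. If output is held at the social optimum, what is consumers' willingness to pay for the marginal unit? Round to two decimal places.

P = 167.82

Social marginal cost = private MC + MEC = 56.67 + 2.66x.
Set SMC = demand: 56.67 + 2.66x = 251.40 - 2.00x → x* = 41.7876.
Consumer price on the demand curve at x*: 251.40 − 2.00×41.7876 = 167.8248.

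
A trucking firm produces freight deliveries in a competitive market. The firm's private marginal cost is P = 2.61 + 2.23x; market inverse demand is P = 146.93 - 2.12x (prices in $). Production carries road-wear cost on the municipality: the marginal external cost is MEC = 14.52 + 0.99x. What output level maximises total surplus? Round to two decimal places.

Social marginal cost = private MC + MEC = 17.13 + 3.22x.
Set SMC = demand: 17.13 + 3.22x = 146.93 - 2.12x → x* = 24.3071.

x* = 24.31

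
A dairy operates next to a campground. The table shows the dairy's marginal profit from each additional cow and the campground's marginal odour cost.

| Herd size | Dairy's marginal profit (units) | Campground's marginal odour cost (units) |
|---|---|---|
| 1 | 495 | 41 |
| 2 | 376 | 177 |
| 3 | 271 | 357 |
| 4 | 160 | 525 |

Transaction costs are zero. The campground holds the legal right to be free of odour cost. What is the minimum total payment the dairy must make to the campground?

Efficient level: marginal profit ≥ marginal odour cost through level 2, so k* = 2.
With the campground holding the right, the dairy must at least compensate total damage at k*: 41 + 177 = 218.

218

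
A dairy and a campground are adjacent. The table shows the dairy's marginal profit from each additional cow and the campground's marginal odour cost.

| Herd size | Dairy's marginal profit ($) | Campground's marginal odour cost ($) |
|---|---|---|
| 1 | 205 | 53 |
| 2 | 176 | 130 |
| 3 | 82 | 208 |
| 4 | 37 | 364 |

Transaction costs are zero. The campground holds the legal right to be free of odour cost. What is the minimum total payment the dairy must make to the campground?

Efficient level: marginal profit ≥ marginal odour cost through level 2, so k* = 2.
With the campground holding the right, the dairy must at least compensate total damage at k*: 53 + 130 = 183.

$183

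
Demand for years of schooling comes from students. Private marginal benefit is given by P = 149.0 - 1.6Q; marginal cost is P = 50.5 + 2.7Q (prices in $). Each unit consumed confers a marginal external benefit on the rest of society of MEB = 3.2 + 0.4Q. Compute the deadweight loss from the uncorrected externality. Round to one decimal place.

Market equilibrium (private): 50.5 + 2.7Q = 149.0 - 1.6Q → Q_m = 22.9070.
Social marginal benefit = demand + MEB = 152.2 - 1.2Q.
Set SMB = MC: 152.2 - 1.2Q = 50.5 + 2.7Q → Q* = 26.0769.
The loss is the area between SMB and MC from Q* to Q_m; with linear curves that's a triangle of height MEB(Q_m).
DWL = ½ × 3.1699 × 12.3628 = 19.5944.

DWL = $19.6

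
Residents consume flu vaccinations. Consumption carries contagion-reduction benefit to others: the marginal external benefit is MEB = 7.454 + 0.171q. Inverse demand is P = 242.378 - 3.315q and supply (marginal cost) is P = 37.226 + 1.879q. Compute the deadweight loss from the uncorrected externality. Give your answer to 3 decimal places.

Market equilibrium (private): 37.226 + 1.879q = 242.378 - 3.315q → q_m = 39.4979.
Social marginal benefit = demand + MEB = 249.832 - 3.144q.
Set SMB = MC: 249.832 - 3.144q = 37.226 + 1.879q → q* = 42.3265.
The loss is the area between SMB and MC from q* to q_m; with linear curves that's a triangle of height MEB(q_m).
DWL = ½ × 2.8286 × 14.2081 = 20.0945.

DWL = 20.095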